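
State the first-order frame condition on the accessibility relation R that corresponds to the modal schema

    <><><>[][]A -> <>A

This is a Sahlqvist (Geach-type) schema ◇^3□^2A → □^0◇^1A.
First-order correspondent: forall x forall y (x R^3 y -> exists w (y R^2 w & xRw)).

forall x forall y (x R^3 y -> exists w (y R^2 w & xRw))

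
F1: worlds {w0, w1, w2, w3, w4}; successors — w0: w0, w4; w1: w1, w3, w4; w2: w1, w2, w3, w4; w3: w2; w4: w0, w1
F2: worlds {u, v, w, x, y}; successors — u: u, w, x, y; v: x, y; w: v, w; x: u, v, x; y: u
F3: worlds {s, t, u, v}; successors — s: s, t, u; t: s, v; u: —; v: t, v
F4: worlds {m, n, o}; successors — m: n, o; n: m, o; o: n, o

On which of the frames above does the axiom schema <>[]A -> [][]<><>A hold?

F4

This is the axiom for a generalized confluence (Geach) condition; its first-order frame correspondent is forall x forall y forall z ((xRy & x R^2 z) -> exists w (yRw & z R^2 w)).
F1: fails — w1Rw3, w1R²w0 but no w with w3Rw and w0R²w.
F2: fails — uRy, uR²w but no t with yRt and wR²t.
F3: fails — sRs, sR²u but no w with sRw and uR²w.
F4: ✓.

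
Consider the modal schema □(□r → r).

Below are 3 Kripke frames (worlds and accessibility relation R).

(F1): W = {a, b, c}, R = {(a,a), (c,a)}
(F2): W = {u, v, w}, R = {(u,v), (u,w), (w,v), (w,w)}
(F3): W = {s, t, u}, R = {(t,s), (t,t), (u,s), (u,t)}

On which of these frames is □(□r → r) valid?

(F1)

Frame correspondent (Sahlqvist): ∀x ∀y (Rxy → Ryy) — i.e. shift-reflexivity.
(F1): holds.
(F2): fails — Ruv but not Rvv.
(F3): fails — Rts but not Rss.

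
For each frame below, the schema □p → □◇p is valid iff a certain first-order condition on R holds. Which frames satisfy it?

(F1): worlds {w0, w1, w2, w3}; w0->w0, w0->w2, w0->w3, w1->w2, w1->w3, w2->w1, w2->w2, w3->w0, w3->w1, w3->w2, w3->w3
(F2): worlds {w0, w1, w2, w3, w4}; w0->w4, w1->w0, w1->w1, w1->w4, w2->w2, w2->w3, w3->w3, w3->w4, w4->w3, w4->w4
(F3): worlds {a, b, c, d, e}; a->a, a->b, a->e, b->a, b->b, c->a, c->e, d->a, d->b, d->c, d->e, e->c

(F1), (F2)

Frame correspondent (Sahlqvist): ∀x ∀z (xRz → ∃w (xRw ∧ zRw)) — i.e. a generalized confluence (Geach) condition.
(F1): condition met.
(F2): condition met.
(F3): fails — aRe but no w with aRw and eRw.
Valid on: (F1), (F2).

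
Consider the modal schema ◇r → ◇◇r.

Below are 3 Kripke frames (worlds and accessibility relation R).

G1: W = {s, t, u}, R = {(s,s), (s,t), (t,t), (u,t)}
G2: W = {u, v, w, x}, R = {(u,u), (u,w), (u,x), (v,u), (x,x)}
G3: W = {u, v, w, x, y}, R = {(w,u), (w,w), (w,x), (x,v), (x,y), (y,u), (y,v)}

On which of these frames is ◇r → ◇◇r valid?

G1, G2

Frame correspondent (Sahlqvist): ∀x ∀y (xRy → ∃w (y = w ∧ xR²w)) — i.e. a generalized confluence (Geach) condition.
G1: holds.
G2: holds.
G3: fails — xRy but no t with y=t and xR²t.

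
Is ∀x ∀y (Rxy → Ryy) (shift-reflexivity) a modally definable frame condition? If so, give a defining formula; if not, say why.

Yes, by □(□r → r)

The condition is shift-reflexivity. A defining modal formula is □(□r → r).
Suppose □(□r→r) is valid. Take Rxy and set V(r)={w : Ryw}. Then at y, □r holds; since □(□r→r) at x, □r→r at y, so r at y, i.e. Ryy.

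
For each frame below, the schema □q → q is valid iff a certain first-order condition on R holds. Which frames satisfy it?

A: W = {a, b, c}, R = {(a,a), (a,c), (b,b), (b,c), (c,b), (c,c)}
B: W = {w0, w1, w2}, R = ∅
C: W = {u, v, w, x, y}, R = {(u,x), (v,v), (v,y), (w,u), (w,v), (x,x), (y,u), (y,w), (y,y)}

This is the axiom for reflexivity; its first-order frame correspondent is ∀x Rxx.
A: satisfies the condition.
B: fails — world w0 does not see itself.
C: fails — world u does not see itself.

A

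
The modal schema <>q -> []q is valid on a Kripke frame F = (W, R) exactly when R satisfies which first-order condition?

Suppose ◇q→□q is valid. Take Rxy, Rxz and set V(q)={y}. Then ◇q at x, so □q at x, so q at z, i.e. z=y.

partial functionality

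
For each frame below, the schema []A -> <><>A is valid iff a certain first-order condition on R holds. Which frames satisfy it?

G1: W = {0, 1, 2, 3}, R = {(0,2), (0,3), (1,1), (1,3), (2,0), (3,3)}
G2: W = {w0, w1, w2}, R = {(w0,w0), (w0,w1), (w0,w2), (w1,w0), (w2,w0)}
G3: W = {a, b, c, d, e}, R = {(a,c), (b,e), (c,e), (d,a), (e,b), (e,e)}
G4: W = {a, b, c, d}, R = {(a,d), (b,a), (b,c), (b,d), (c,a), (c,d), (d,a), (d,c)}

G2

Frame correspondent (Sahlqvist): forall x exists w (xRw & x R^2 w) — i.e. a generalized confluence (Geach) condition.
G1: fails — at 2 but no w with 2Rw and 2R²w.
G2: condition met.
G3: fails — at a but no w with aRw and aR²w.
G4: fails — at a but no w with aRw and aR²w.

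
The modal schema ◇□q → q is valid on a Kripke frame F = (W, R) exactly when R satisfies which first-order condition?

symmetry: ∀x ∀y (Rxy → Ryx)

Replacing q by ¬q and contraposing gives the equivalent schema q → □◇q.
Suppose q→□◇q is valid. Take Rxy and set V(q)={x}. Then q at x, so □◇q at x, so ◇q at y, so some z with Ryz has q; z=x, i.e. Ryx.
Conversely, on a frame with symmetry the schema holds at every world under every valuation.
Frame condition: ∀x ∀y (Rxy → Ryx).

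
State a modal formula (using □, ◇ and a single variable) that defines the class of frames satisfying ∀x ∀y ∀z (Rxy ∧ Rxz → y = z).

The condition is partial functionality. The CD schema ◇ψ → □ψ defines it.

◇ψ → □ψ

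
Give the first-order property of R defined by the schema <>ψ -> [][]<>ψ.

forall x forall y forall z ((xRy & x R^2 z) -> exists w (y = w & zRw))

This is a Sahlqvist (Geach-type) schema ◇^1□^0ψ → □^2◇^1ψ.
Minimal-valuation argument: fix x; take any y with xR^1y and any z with xR^2z. Set V(ψ) to the set of worlds R-reachable from y in exactly 0 steps. Then □^0ψ holds at y, so the antecedent holds at x; validity forces ◇^1ψ at z, giving a w with zR^1w and yR^0w.
First-order correspondent: forall x forall y forall z ((xRy & x R^2 z) -> exists w (y = w & zRw)).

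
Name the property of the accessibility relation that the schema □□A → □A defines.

density: ∀x ∀y (Rxy → ∃z (Rxz ∧ Rzy))

Suppose □□A→□A is valid. Take Rxy and set V(A)={w : xR²w}. Then □□A at x, so □A at x, so A at y, i.e. ∃z(Rxz∧Rzy).
Conversely, any frame satisfying ∀x ∀y (Rxy → ∃z (Rxz ∧ Rzy)) validates the schema.
So the correspondent is density.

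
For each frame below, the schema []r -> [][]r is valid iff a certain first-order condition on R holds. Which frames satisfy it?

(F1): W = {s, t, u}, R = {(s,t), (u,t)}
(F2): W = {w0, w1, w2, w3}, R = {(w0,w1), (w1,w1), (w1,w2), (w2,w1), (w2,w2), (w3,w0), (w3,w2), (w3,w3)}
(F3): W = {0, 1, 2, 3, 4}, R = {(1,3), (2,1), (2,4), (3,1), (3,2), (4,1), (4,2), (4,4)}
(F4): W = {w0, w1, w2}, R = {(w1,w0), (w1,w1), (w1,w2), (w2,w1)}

(F1)

Frame correspondent (Sahlqvist): forall x forall y forall z (Rxy & Ryz -> Rxz) — i.e. transitivity.
(F1): condition met.
(F2): fails — Rw3w2 and Rw2w1 but not Rw3w1.
(F3): fails — R32 and R24 but not R34.
(F4): fails — Rw2w1 and Rw1w2 but not Rw2w2.
Valid on: (F1).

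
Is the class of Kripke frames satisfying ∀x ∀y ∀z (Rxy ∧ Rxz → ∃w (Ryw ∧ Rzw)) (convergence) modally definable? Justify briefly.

This is a Sahlqvist condition; the .2 axiom ◇□q → □◇q defines it.
Suppose ◇□q→□◇q is valid. Take Rxy, Rxz and set V(q)={w : Ryw}. Then □q at y so ◇□q at x, so □◇q at x, so ◇q at z, giving w with Rzw and Ryw.

Yes, by ◇□q → □◇q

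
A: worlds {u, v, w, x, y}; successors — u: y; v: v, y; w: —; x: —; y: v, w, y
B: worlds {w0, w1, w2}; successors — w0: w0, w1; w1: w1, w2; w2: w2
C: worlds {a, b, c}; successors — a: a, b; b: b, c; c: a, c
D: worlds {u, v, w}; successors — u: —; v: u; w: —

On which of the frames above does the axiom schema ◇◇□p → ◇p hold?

Frame correspondent (Sahlqvist): ∀x ∀y (xR²y → ∃w (yRw ∧ xRw)) — i.e. a generalized confluence (Geach) condition.
A: fails — uR²w but no t with wRt and uRt.
B: fails — w0R²w2 but no w with w2Rw and w0Rw.
C: ✓.
D: ✓.

C, D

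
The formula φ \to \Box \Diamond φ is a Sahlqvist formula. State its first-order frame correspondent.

symmetry

Suppose φ→□◇φ is valid. Take Rxy and set V(φ)={x}. Then φ at x, so □◇φ at x, so ◇φ at y, so some z with Ryz has φ; z=x, i.e. Ryx.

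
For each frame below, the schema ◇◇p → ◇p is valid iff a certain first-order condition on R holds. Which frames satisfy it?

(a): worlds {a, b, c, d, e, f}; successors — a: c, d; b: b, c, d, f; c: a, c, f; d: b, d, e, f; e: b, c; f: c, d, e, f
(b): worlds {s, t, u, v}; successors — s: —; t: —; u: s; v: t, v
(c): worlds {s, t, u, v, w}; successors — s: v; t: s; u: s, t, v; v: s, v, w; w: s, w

(b)

Frame correspondent (Sahlqvist): ∀x ∀y ∀z (Rxy ∧ Ryz → Rxz) — i.e. transitivity.
(a): fails — Rdf and Rfc but not Rdc.
(b): condition met.
(c): fails — Ruv and Rvw but not Ruw.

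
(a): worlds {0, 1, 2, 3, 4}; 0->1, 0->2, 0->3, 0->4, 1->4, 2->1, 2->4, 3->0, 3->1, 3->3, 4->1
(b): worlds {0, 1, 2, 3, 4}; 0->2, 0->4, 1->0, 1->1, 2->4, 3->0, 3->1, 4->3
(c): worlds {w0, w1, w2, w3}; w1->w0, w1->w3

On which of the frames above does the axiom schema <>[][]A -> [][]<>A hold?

Frame correspondent (Sahlqvist): forall x forall y forall z ((xRy & x R^2 z) -> exists w (y R^2 w & zRw)) — i.e. a generalized confluence (Geach) condition.
(a): fails — 0R1, 0R²1 but no w with 1R²w and 1Rw.
(b): fails — 0R2, 0R²3 but no w with 2R²w and 3Rw.
(c): condition met.

(c)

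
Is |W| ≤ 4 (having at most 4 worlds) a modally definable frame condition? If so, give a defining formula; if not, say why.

Modal frame validity is preserved under disjoint unions.
Any modal formula valid on each of 5 disjoint one-world frames is valid on their disjoint union (validity is preserved under disjoint unions). Each one-world frame has |W|=1≤4, but the union has |W|=5.
Hence having at most 4 worlds is not modally definable.

Not definable by any modal formula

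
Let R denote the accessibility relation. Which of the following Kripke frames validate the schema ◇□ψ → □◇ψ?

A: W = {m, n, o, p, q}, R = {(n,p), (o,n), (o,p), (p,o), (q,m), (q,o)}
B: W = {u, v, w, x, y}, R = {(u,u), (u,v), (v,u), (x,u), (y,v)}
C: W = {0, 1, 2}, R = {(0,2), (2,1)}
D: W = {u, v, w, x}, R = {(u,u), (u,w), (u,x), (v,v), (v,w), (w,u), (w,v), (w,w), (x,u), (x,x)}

Frame correspondent (Sahlqvist): ∀x ∀y ∀z (Rxy ∧ Rxz → ∃w (Ryw ∧ Rzw)) — i.e. convergence.
A: fails — Ron and Rop but n and p have no common successor.
B: holds.
C: fails — R21 and R21 but 1 and 1 have no common successor.
D: holds.
Valid on: B, D.

B, D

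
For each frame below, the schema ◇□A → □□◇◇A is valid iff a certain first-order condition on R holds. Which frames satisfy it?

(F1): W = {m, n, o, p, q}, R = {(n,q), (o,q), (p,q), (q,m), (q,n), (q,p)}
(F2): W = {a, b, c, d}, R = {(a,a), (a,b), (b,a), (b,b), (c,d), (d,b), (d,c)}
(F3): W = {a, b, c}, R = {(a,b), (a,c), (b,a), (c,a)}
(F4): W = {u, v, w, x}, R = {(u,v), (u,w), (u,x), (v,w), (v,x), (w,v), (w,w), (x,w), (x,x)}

Frame correspondent (Sahlqvist): ∀x ∀y ∀z ((xRy ∧ xR²z) → ∃w (yRw ∧ zR²w)) — i.e. a generalized confluence (Geach) condition.
(F1): fails — nRq, nR²m but no w with qRw and mR²w.
(F2): fails — dRc, dR²a but no w with cRw and aR²w.
(F3): ✓.
(F4): ✓.
Valid on: (F3), (F4).

(F3), (F4)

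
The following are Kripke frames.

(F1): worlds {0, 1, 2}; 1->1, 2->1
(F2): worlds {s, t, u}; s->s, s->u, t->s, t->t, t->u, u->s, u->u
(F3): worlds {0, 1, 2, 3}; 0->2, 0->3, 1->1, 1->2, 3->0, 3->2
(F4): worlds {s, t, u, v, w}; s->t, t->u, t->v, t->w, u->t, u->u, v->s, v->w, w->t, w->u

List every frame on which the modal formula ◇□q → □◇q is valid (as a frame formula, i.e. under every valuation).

This is the axiom for convergence; its first-order frame correspondent is ∀x ∀y ∀z (Rxy ∧ Rxz → ∃w (Ryw ∧ Rzw)).
(F1): satisfies the condition.
(F2): satisfies the condition.
(F3): fails — R02 and R02 but 2 and 2 have no common successor.
(F4): fails — Rtv and Rtw but v and w have no common successor.

(F1), (F2)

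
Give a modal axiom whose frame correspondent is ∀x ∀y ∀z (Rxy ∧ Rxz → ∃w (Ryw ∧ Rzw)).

◇□r → □◇r

A defining formula is ◇□r → □◇r (the .2 axiom).
Suppose ◇□r→□◇r is valid. Take Rxy, Rxz and set V(r)={w : Ryw}. Then □r at y so ◇□r at x, so □◇r at x, so ◇r at z, giving w with Rzw and Ryw.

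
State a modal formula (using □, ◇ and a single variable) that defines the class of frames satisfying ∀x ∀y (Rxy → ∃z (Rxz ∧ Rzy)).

This is density; the standard corresponding axiom is C4: □□r → □r.
Suppose □□r→□r is valid. Take Rxy and set V(r)={w : xR²w}. Then □□r at x, so □r at x, so r at y, i.e. ∃z(Rxz∧Rzy).

□□r → □r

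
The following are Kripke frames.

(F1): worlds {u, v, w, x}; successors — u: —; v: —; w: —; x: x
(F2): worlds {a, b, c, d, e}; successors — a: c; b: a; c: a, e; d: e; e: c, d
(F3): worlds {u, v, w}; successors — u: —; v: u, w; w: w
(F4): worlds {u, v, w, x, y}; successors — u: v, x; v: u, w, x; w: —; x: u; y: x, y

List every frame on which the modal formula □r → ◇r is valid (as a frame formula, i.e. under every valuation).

Frame correspondent (Sahlqvist): ∀x ∃y Rxy — i.e. seriality.
(F1): fails — world u has no successor.
(F2): satisfies the condition.
(F3): fails — world u has no successor.
(F4): fails — world w has no successor.

(F2)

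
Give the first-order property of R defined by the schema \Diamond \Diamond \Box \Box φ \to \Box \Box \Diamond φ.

This is a Sahlqvist (Geach-type) schema ◇^2□^2φ → □^2◇^1φ.
Minimal-valuation argument: fix x; take any y with xR^2y and any z with xR^2z. Set V(φ) to the set of worlds R-reachable from y in exactly 2 steps. Then □^2φ holds at y, so the antecedent holds at x; validity forces ◇^1φ at z, giving a w with zR^1w and yR^2w.
First-order correspondent: \forall x \forall y \forall z ((x R^2 y \wedge x R^2 z) \to \exists w (y R^2 w \wedge zRw)).

\forall x \forall y \forall z ((x R^2 y \wedge x R^2 z) \to \exists w (y R^2 w \wedge zRw))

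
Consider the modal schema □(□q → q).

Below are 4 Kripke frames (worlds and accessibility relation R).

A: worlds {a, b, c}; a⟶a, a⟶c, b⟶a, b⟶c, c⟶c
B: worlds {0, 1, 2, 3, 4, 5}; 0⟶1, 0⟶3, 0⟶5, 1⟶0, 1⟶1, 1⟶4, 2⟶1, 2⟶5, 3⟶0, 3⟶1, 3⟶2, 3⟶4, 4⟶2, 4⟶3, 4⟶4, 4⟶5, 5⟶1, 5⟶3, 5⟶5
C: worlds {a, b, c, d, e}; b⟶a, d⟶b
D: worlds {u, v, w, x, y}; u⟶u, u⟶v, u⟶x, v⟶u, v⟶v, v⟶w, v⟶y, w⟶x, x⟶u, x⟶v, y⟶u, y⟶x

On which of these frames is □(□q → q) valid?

A

This is the axiom for shift-reflexivity; its first-order frame correspondent is ∀x ∀y (Rxy → Ryy).
A: condition met.
B: fails — R53 but not R33.
C: fails — Rdb but not Rbb.
D: fails — Ryx but not Rxx.
Valid on: A.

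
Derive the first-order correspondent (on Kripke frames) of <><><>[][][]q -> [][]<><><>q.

forall x forall y forall z ((x R^3 y & x R^2 z) -> exists w (y R^3 w & z R^3 w))

This is a Sahlqvist (Geach-type) schema ◇^3□^3q → □^2◇^3q.
Minimal-valuation argument: fix x; take any y with xR^3y and any z with xR^2z. Set V(q) to the set of worlds R-reachable from y in exactly 3 steps. Then □^3q holds at y, so the antecedent holds at x; validity forces ◇^3q at z, giving a w with zR^3w and yR^3w.
First-order correspondent: forall x forall y forall z ((x R^3 y & x R^2 z) -> exists w (y R^3 w & z R^3 w)).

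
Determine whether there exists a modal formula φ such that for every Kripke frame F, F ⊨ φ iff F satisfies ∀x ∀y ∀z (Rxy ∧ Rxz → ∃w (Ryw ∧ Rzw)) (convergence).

Yes: it is convergence, defined by the .2 schema ◇□r → □◇r.

Yes, by ◇□r → □◇r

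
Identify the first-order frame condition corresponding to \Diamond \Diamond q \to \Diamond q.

Equivalently (dual form): □q → □□q.
Suppose □q→□□q is valid. Take Rxy, Ryz and set V(q)={w : Rxw}. Then □q at x, so □□q at x, so □q at y, so q at z, i.e. Rxz.
Conversely, any frame satisfying \forall x \forall y \forall z (Rxy \wedge Ryz \to Rxz) validates the schema.
So the correspondent is transitivity.

Transitivity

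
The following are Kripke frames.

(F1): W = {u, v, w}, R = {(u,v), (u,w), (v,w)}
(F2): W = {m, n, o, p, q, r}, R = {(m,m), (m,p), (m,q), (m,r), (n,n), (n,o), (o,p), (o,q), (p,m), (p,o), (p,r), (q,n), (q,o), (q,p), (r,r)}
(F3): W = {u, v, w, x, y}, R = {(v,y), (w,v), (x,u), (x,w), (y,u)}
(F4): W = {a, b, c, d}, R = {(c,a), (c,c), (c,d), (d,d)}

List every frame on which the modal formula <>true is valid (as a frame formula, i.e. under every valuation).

(F2)

The schema corresponds to seriality: forall x exists y Rxy.
(F1): fails — world w has no successor.
(F2): condition met.
(F3): fails — world u has no successor.
(F4): fails — world a has no successor.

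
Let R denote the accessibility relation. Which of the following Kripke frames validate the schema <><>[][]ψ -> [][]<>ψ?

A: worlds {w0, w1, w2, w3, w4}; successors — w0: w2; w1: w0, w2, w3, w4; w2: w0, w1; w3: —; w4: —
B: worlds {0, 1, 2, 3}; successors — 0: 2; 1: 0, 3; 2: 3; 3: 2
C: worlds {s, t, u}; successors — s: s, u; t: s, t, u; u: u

Frame correspondent (Sahlqvist): forall x forall y forall z ((x R^2 y & x R^2 z) -> exists w (y R^2 w & zRw)) — i.e. a generalized confluence (Geach) condition.
A: fails — w0R²w0, w0R²w0 but no w with w0R²w and w0Rw.
B: fails — 0R²3, 0R²3 but no w with 3R²w and 3Rw.
C: holds.
Valid on: C.

C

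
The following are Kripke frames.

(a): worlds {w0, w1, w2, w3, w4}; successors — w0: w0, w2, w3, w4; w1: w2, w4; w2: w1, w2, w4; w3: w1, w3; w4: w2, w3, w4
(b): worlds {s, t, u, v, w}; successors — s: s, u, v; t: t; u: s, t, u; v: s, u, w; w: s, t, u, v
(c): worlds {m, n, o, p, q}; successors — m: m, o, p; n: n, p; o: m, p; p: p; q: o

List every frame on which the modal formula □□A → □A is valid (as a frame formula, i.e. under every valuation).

The schema corresponds to density: ∀x ∀y (Rxy → ∃z (Rxz ∧ Rzy)).
(a): condition met.
(b): fails — Rvw but no z with Rvz and Rzw.
(c): fails — Rqo but no z with Rqz and Rzo.

(a)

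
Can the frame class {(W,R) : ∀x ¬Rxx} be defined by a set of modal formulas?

Any modally definable frame class is closed under surjective bounded morphisms.
The 4-cycle (worlds a,b,c,d with a→b→c→d→a) is irreflexive, and the map sending every world to a single reflexive point • is a surjective bounded morphism (forth: every edge maps to (•,•); back: every world has a successor). So any modal formula valid on the 4-cycle is also valid on the reflexive point, which is not irreflexive.
Hence irreflexivity is not modally definable.

No — not modally definable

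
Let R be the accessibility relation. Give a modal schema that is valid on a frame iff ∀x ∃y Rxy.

□s → ◇s

This is seriality; the standard corresponding axiom is D: □s → ◇s.
Suppose □s→◇s is valid. At any x set V(s)=W. Then □s at x, so ◇s at x, so x has a successor.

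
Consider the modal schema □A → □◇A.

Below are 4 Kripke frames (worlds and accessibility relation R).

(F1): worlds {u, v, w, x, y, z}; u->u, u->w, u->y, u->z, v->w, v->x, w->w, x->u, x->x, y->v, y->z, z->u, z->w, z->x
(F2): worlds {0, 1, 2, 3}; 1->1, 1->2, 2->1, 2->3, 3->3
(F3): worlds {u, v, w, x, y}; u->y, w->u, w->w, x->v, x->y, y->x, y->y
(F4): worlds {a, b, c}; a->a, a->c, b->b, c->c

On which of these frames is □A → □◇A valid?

(F2), (F4)

This is the axiom for a generalized confluence (Geach) condition; its first-order frame correspondent is ∀x ∀z (xRz → ∃w (xRw ∧ zRw)).
(F1): fails — yRv but no t with yRt and vRt.
(F2): ✓.
(F3): fails — wRu but no t with wRt and uRt.
(F4): ✓.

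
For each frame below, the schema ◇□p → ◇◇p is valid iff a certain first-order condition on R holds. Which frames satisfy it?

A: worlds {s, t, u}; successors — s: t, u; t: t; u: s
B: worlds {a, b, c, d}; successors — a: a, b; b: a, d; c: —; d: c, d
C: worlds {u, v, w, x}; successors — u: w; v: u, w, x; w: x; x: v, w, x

This is the axiom for a generalized confluence (Geach) condition; its first-order frame correspondent is ∀x ∀y (xRy → ∃w (yRw ∧ xR²w)).
A: ✓.
B: fails — dRc but no w with cRw and dR²w.
C: ✓.

A, C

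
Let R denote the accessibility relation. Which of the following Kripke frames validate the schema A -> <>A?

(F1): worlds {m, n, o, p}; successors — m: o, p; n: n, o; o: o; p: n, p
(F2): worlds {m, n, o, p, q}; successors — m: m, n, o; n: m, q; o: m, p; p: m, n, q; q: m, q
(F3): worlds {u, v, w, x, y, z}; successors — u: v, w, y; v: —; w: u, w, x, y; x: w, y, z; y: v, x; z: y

The schema corresponds to reflexivity: forall x Rxx.
(F1): fails — world m does not see itself.
(F2): fails — world n does not see itself.
(F3): fails — world u does not see itself.

none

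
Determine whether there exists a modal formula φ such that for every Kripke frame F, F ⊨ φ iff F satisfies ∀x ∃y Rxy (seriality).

Definable; □q → ◇q defines it

Yes: it is seriality, defined by the D schema □q → ◇q.
Suppose □q→◇q is valid. At any x set V(q)=W. Then □q at x, so ◇q at x, so x has a successor.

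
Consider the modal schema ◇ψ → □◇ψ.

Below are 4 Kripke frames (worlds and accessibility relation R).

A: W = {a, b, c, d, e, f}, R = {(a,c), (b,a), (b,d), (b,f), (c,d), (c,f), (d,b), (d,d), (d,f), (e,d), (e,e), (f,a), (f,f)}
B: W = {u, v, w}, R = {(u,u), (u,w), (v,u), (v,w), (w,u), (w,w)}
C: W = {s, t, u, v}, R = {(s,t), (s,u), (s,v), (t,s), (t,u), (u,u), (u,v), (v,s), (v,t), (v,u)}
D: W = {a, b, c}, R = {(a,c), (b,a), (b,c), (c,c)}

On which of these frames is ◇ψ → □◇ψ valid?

B

This is the axiom for the Euclidean property; its first-order frame correspondent is ∀x ∀y ∀z (Rxy ∧ Rxz → Ryz).
A: fails — Rac and Rac but not Rcc.
B: holds.
C: fails — Rsv and Rsv but not Rvv.
D: fails — Rba and Rba but not Raa.
Valid on: B.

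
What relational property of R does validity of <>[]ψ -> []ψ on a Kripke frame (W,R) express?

the Euclidean property

This schema is equivalent to the 5 axiom ◇ψ → □◇ψ.
It corresponds to the Euclidean property: forall x forall y forall z (Rxy & Rxz -> Ryz).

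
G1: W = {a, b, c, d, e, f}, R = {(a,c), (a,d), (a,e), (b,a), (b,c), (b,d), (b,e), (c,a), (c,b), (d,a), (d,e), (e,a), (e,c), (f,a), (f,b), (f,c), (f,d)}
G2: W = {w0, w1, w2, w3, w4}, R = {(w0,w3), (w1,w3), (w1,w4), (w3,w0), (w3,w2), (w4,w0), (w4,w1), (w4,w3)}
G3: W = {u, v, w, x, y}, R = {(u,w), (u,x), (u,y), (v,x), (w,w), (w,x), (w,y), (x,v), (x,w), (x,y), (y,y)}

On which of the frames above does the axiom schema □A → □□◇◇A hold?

This is the axiom for a generalized confluence (Geach) condition; its first-order frame correspondent is ∀x ∀z (xR²z → ∃w (xRw ∧ zR²w)).
G1: condition met.
G2: fails — w0R²w0 but no w with w0Rw and w0R²w.
G3: fails — vR²v but no t with vRt and vR²t.

G1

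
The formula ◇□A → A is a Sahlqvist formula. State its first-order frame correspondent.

Replacing A by ¬A and contraposing gives the equivalent schema A → □◇A.
Suppose A→□◇A is valid. Take Rxy and set V(A)={x}. Then A at x, so □◇A at x, so ◇A at y, so some z with Ryz has A; z=x, i.e. Ryx.
Conversely, on a frame with symmetry the schema holds at every world under every valuation.
So the correspondent is symmetry.

Symmetry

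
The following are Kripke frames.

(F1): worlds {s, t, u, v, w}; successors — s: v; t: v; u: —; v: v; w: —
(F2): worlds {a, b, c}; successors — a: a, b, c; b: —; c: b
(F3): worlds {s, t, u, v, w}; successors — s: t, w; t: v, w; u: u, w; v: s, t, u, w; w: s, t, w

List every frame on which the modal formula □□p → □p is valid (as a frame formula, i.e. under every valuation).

(F1)

The schema corresponds to density: ∀x ∀y (Rxy → ∃z (Rxz ∧ Rzy)).
(F1): satisfies the condition.
(F2): fails — Rcb but no z with Rcz and Rzb.
(F3): fails — Rtv but no z with Rtz and Rzv.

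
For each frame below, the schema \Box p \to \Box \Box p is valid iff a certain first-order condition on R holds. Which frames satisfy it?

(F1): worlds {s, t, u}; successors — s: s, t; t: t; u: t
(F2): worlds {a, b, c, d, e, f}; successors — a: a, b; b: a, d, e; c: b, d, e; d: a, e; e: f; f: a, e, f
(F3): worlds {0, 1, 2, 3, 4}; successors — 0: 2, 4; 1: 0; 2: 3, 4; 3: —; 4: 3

(F1)

The schema corresponds to transitivity: \forall x \forall y \forall z (Rxy \wedge Ryz \to Rxz).
(F1): holds.
(F2): fails — Rcd and Rda but not Rca.
(F3): fails — R10 and R02 but not R12.
Valid on: (F1).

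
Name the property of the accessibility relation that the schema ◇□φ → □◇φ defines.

Suppose ◇□φ→□◇φ is valid. Take Rxy, Rxz and set V(φ)={w : Ryw}. Then □φ at y so ◇□φ at x, so □◇φ at x, so ◇φ at z, giving w with Rzw and Ryw.
Conversely, any frame satisfying ∀x ∀y ∀z (Rxy ∧ Rxz → ∃w (Ryw ∧ Rzw)) validates the schema.
So the correspondent is convergence.

convergence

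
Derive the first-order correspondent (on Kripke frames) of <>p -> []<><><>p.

forall x forall y forall z ((xRy & xRz) -> exists w (y = w & z R^3 w))

This is a Sahlqvist (Geach-type) schema ◇^1□^0p → □^1◇^3p.
First-order correspondent: forall x forall y forall z ((xRy & xRz) -> exists w (y = w & z R^3 w)).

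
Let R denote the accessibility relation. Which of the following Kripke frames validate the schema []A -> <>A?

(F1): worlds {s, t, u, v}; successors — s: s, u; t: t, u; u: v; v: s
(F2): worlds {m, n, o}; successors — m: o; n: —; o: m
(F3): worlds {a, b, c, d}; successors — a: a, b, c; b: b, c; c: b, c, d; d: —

This is the axiom for seriality; its first-order frame correspondent is forall x exists y Rxy.
(F1): ✓.
(F2): fails — world n has no successor.
(F3): fails — world d has no successor.

(F1)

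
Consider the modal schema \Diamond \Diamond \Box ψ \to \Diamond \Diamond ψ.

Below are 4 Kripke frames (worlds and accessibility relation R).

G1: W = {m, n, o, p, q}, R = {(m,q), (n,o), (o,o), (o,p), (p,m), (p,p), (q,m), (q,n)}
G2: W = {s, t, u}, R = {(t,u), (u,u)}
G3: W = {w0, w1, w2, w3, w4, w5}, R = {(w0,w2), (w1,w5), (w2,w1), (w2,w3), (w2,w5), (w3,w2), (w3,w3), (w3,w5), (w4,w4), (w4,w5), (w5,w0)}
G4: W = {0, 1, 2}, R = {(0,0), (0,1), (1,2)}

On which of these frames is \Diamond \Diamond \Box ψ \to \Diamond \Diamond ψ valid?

G2

This is the axiom for a generalized confluence (Geach) condition; its first-order frame correspondent is \forall x \forall y (x R^2 y \to \exists w (yRw \wedge x R^2 w)).
G1: fails — mR²m but no w with mRw and mR²w.
G2: holds.
G3: fails — w0R²w5 but no w with w5Rw and w0R²w.
G4: fails — 0R²2 but no w with 2Rw and 0R²w.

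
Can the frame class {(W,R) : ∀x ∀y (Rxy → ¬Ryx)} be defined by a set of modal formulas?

If a class were modally definable it would be closed under surjective bounded morphisms (Goldblatt–Thomason).
The 5-cycle (worlds a,b,c,d,e with a→b→c→d→e→a) is asymmetric. Mapping every world to a single reflexive point • is a surjective bounded morphism, and the reflexive point is not asymmetric (R•• but asymmetry requires ¬R••).
So the class is not modally definable.

No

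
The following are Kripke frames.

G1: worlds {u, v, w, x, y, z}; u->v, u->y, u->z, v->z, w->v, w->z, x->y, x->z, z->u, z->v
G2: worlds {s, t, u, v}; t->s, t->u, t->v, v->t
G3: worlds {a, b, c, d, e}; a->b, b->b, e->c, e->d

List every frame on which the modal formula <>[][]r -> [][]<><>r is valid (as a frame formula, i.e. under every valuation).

Frame correspondent (Sahlqvist): forall x forall y forall z ((xRy & x R^2 z) -> exists w (y R^2 w & z R^2 w)) — i.e. a generalized confluence (Geach) condition.
G1: fails — uRy, uR²u but no t with yR²t and uR²t.
G2: fails — tRs, tR²t but no w with sR²w and tR²w.
G3: holds.

G3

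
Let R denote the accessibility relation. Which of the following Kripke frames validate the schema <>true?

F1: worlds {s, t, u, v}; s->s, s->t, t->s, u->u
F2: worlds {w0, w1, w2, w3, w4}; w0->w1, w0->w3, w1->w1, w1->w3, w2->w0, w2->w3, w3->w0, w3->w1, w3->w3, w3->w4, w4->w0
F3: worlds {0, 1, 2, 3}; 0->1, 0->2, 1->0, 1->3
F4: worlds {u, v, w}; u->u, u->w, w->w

F2

The schema corresponds to seriality: forall x exists y Rxy.
F1: fails — world v has no successor.
F2: satisfies the condition.
F3: fails — world 2 has no successor.
F4: fails — world v has no successor.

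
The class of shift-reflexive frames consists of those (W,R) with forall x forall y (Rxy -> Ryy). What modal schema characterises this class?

This is shift-reflexivity; the standard corresponding axiom is T□: □(□s → s).
Suppose □(□s→s) is valid. Take Rxy and set V(s)={w : Ryw}. Then at y, □s holds; since □(□s→s) at x, □s→s at y, so s at y, i.e. Ryy.

□(□s → s)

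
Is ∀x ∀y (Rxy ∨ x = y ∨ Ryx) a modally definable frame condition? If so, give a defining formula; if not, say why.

If a class were modally definable it would be closed under disjoint unions (Goldblatt–Thomason).
Take 2 disjoint single-world reflexive frames: each is trivially connected, but their disjoint union has 2 worlds with no edge between distinct components, so it is not connected.
So no modal formula (or set of formulas) defines exactly the connected frames.

No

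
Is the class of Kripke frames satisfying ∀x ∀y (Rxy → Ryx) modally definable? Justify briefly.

Definable; r → □◇r defines it

The condition is symmetry. A defining modal formula is r → □◇r.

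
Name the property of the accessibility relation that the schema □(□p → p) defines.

This is the T□ axiom.
Its frame correspondent is shift-reflexivity — ∀x ∀y (Rxy → Ryy).

Shift-reflexivity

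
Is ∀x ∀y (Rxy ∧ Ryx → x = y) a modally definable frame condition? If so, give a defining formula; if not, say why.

No — not modally definable

Modal frame validity is preserved under surjective bounded morphisms.
The 4-cycle (worlds 0,1,2,3 with 0→1→2→3→0) is antisymmetric. Sending even-indexed worlds to s and odd-indexed worlds to t is a surjective bounded morphism onto the two-world frame with s↔t, which is not antisymmetric.
So the class is not modally definable.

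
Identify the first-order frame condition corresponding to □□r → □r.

density

This schema is the C4 axiom.
It corresponds to density: ∀x ∀y (Rxy → ∃z (Rxz ∧ Rzy)).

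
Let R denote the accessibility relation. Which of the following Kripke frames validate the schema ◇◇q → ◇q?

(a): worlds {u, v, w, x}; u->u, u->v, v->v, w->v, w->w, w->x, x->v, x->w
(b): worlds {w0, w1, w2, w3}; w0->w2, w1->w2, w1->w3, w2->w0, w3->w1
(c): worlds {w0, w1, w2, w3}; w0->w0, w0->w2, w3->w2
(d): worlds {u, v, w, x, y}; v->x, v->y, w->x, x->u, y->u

This is the axiom for transitivity; its first-order frame correspondent is ∀x ∀y ∀z (Rxy ∧ Ryz → Rxz).
(a): fails — Rxw and Rwx but not Rxx.
(b): fails — Rw1w2 and Rw2w0 but not Rw1w0.
(c): ✓.
(d): fails — Rwx and Rxu but not Rwu.

(c)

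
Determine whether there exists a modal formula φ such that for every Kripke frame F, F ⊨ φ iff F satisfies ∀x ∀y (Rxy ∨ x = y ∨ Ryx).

If a class were modally definable it would be closed under disjoint unions (Goldblatt–Thomason).
Take 4 disjoint single-world reflexive frames: each is trivially connected, but their disjoint union has 4 worlds with no edge between distinct components, so it is not connected.
Hence connectedness of R is not modally definable.

Not definable by any modal formula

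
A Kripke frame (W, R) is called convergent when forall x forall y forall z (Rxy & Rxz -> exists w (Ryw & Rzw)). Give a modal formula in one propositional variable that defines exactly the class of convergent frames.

◇□q → □◇q

This is convergence; the standard corresponding axiom is .2: ◇□q → □◇q.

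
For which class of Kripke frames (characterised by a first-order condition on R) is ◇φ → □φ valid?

partial functionality: ∀x ∀y ∀z (Rxy ∧ Rxz → y = z)

Suppose ◇φ→□φ is valid. Take Rxy, Rxz and set V(φ)={y}. Then ◇φ at x, so □φ at x, so φ at z, i.e. z=y.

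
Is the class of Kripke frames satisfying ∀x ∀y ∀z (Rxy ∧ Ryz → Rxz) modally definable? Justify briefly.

Definable; □r → □□r defines it

The condition is transitivity. A defining modal formula is □r → □□r.
Suppose □r→□□r is valid. Take Rxy, Ryz and set V(r)={w : Rxw}. Then □r at x, so □□r at x, so □r at y, so r at z, i.e. Rxz.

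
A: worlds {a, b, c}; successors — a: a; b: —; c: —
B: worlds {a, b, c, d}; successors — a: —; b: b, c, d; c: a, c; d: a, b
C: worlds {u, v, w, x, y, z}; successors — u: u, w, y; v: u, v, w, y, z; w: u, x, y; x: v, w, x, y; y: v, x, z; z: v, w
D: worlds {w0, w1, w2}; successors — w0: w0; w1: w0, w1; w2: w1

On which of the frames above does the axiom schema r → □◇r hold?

A

This is the axiom for symmetry; its first-order frame correspondent is ∀x ∀y (Rxy → Ryx).
A: satisfies the condition.
B: fails — Rbc but not Rcb.
C: fails — Ruy but not Ryu.
D: fails — Rw1w0 but not Rw0w1.
Valid on: A.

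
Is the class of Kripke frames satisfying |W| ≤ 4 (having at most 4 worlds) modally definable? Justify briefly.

No — not modally definable

If a class were modally definable it would be closed under disjoint unions (Goldblatt–Thomason).
Any modal formula valid on each of 5 disjoint one-world frames is valid on their disjoint union (validity is preserved under disjoint unions). Each one-world frame has |W|=1≤4, but the union has |W|=5.
Hence having at most 4 worlds is not modally definable.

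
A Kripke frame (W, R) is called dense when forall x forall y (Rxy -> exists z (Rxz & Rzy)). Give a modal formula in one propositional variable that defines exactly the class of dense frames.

This is density; the standard corresponding axiom is C4: □□ψ → □ψ.
Suppose □□ψ→□ψ is valid. Take Rxy and set V(ψ)={w : xR²w}. Then □□ψ at x, so □ψ at x, so ψ at y, i.e. ∃z(Rxz∧Rzy).

□□ψ → □ψ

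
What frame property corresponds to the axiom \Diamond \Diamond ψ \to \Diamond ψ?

Equivalently (dual form): □ψ → □□ψ.
Suppose □ψ→□□ψ is valid. Take Rxy, Ryz and set V(ψ)={w : Rxw}. Then □ψ at x, so □□ψ at x, so □ψ at y, so ψ at z, i.e. Rxz.
Conversely, any frame satisfying \forall x \forall y \forall z (Rxy \wedge Ryz \to Rxz) validates the schema.
So the correspondent is transitivity.

transitivity: \forall x \forall y \forall z (Rxy \wedge Ryz \to Rxz)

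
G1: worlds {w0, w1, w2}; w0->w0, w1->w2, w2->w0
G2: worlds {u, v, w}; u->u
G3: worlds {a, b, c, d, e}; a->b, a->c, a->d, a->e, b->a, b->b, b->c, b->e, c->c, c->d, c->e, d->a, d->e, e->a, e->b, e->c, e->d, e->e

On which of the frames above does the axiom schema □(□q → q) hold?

G2

Frame correspondent (Sahlqvist): ∀x ∀y (Rxy → Ryy) — i.e. shift-reflexivity.
G1: fails — Rw1w2 but not Rw2w2.
G2: satisfies the condition.
G3: fails — Rcd but not Rdd.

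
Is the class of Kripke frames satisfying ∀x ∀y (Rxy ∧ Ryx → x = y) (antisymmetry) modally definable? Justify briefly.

No

If a class were modally definable it would be closed under surjective bounded morphisms (Goldblatt–Thomason).
The 4-cycle (worlds w0,w1,w2,w3 with w0→w1→w2→w3→w0) is antisymmetric. Sending even-indexed worlds to • and odd-indexed worlds to ∘ is a surjective bounded morphism onto the two-world frame with •↔∘, which is not antisymmetric.
Hence antisymmetry is not modally definable.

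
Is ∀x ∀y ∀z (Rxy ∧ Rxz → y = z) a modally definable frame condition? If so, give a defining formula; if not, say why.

Yes, by ◇p → □p

The condition is partial functionality. A defining modal formula is ◇p → □p.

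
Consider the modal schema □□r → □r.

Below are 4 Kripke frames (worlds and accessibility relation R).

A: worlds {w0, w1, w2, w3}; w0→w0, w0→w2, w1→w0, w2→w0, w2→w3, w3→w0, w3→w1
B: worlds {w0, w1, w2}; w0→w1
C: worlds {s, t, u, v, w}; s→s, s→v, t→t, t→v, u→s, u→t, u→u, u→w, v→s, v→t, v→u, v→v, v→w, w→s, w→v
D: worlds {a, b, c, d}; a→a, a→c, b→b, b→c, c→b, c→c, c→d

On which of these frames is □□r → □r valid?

The schema corresponds to density: ∀x ∀y (Rxy → ∃z (Rxz ∧ Rzy)).
A: fails — Rw3w1 but no z with Rw3z and Rzw1.
B: fails — Rw0w1 but no z with Rw0z and Rzw1.
C: condition met.
D: condition met.
Valid on: C, D.

C, D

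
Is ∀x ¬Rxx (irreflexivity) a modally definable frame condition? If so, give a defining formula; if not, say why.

If a class were modally definable it would be closed under surjective bounded morphisms (Goldblatt–Thomason).
The 2-cycle (worlds s,t with s→t→s) is irreflexive, and the map sending every world to a single reflexive point • is a surjective bounded morphism (forth: every edge maps to (•,•); back: every world has a successor). So any modal formula valid on the 2-cycle is also valid on the reflexive point, which is not irreflexive.
So no modal formula (or set of formulas) defines exactly the irreflexive frames.

No — not modally definable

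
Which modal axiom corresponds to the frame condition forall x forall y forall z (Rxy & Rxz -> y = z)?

A defining formula is ◇p → □p (the CD axiom).
Suppose ◇p→□p is valid. Take Rxy, Rxz and set V(p)={y}. Then ◇p at x, so □p at x, so p at z, i.e. z=y.

◇p → □p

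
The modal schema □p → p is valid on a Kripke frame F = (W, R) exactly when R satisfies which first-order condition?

reflexivity: ∀x Rxx

This is the T axiom.
Its frame correspondent is reflexivity — ∀x Rxx.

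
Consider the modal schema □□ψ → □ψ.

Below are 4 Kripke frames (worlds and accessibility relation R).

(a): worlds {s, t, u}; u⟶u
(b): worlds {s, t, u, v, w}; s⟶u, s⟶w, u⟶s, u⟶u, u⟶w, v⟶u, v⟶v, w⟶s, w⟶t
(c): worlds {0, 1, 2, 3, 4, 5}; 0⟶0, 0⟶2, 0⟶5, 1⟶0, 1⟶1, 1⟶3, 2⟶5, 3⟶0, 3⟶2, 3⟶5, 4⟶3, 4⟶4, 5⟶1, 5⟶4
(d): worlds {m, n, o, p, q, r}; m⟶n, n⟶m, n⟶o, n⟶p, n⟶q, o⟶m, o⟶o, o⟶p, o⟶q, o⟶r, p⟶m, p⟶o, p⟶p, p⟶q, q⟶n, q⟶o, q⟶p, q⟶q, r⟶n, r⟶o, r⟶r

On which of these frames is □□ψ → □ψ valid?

(a)

Frame correspondent (Sahlqvist): ∀x ∀y (Rxy → ∃z (Rxz ∧ Rzy)) — i.e. density.
(a): condition met.
(b): fails — Rwt but no z with Rwz and Rzt.
(c): fails — R25 but no z with R2z and Rz5.
(d): fails — Rmn but no z with Rmz and Rzn.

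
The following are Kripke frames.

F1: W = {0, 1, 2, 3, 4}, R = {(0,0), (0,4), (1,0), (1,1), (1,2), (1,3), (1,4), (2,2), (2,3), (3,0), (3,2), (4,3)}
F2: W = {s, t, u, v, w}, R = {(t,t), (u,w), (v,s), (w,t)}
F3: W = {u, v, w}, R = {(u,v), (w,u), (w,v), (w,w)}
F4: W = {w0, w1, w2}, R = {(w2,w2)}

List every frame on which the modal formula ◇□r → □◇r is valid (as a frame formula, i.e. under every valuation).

The schema corresponds to convergence: ∀x ∀y ∀z (Rxy ∧ Rxz → ∃w (Ryw ∧ Rzw)).
F1: fails — R00 and R04 but 0 and 4 have no common successor.
F2: fails — Rvs and Rvs but s and s have no common successor.
F3: fails — Ruv and Ruv but v and v have no common successor.
F4: ✓.
Valid on: F4.

F4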